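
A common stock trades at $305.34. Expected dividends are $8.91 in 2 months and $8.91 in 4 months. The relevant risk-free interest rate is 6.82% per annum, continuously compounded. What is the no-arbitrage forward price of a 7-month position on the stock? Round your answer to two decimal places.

$299.50

PV(dividends) I = 8.91·e^(−0.0682·2/12) + 8.91·e^(−0.0682·4/12)
I = 8.8093 + 8.7097 = 17.5190
F = (S − I)·e^(rT) = (305.34 − 17.5190) · e^(0.0682·7/12)
= 287.8210 · e^0.039783 = 287.8210 × 1.040585 = $299.50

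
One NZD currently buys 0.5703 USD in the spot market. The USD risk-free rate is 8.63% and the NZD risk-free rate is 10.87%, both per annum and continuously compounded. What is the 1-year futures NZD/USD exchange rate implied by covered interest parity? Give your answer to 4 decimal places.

F = S·e^((r_USD − r_NZD)T) = 0.5703 · e^((0.0863 − 0.1087) × 1)
= 0.5703 · e^-0.022400 = 0.5703 × 0.977849
F = 0.5577 USD per NZD

0.5577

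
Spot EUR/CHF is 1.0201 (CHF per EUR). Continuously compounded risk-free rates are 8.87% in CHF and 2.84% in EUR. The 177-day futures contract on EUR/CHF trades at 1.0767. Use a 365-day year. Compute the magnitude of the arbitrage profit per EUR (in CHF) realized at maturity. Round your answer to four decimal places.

Fair futures: F* = S·e^(carry·T), with carry = (r_CHF − r_EUR) = 0.0887 − 0.0284 = 0.0603
F* = 1.0201 · e^(0.0603 × 177/365) = 1.0201 · e^0.029241 = 1.0201 × 1.029673 = 1.0504
Market 1.0767 > fair 1.0504: forward overpriced → cash-and-carry (buy spot, short the forward).
At maturity, profit = |F_mkt − F*| = |1.0767 − 1.0504| = 0.0263 per EUR (in CHF)

0.0263 per EUR (in CHF)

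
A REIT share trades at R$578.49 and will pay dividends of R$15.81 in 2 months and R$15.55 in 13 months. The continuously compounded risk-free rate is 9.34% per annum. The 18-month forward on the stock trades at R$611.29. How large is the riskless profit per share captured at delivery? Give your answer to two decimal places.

R$20.12 per share

PV(dividends) I = 15.81·e^(−0.0934·2/12) + 15.55·e^(−0.0934·13/12) = 29.6194
Fair forward F* = (S − I)·e^(rT) = (578.49 − 29.6194)·e^0.140100 = 548.8706 × 1.150389 = 631.4147
Market R$611.29 < fair 631.4147: forward underpriced → reverse cash-and-carry (short the stock, invest proceeds at r, pay the dividends, go long the forward).
Profit at T = |F_mkt − F*| = |611.29 − 631.4147| = R$20.12 per share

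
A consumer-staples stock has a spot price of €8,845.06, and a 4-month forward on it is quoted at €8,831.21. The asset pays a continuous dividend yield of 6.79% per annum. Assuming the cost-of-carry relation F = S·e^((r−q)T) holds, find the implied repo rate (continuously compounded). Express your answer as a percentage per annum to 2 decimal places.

6.32%

From F = S·e^((r−q)T): (r − q) = ln(F/S)/T
ln(8831.21/8845.06) = ln(0.998434) = -0.001567
(r − q) = -0.001567 / (4/12) = -0.004701
r = ln(F/S)/T + q = -0.004701 + 0.0679 = 0.063199
r = 6.32%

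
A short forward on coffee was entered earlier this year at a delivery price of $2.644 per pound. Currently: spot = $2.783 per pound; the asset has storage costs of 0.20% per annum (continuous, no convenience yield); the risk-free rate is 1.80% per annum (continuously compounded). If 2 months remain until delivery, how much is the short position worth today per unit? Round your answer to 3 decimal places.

-$0.148 per pound

Current fair forward for the remaining 2 months: F = S·e^((r + u)·T), (r + u) = 0.0180 + 0.0020 = 0.0200
F = 2.783 · e^(0.0200 × 2/12) = 2.783 × 1.003339 = 2.7923
Value of long forward = (F − K)·e^(−rT) = (2.7923 − 2.644) · e^(−0.0180·2/12)
= 0.1483 × 0.997004 = 0.148
Short position value = −(long value) = -$0.148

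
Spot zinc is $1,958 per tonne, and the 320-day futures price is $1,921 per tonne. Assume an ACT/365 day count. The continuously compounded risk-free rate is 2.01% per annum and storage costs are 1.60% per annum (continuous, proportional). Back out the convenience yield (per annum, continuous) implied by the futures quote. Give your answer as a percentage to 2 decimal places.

F = S·e^((r+u−y)T) ⇒ (r+u−y) = ln(F/S)/T
ln(1921/1958) = -0.019078; /T ⇒ -0.021761
y = r + u − ln(F/S)/T = 0.0201 + 0.0160 + 0.021761 = 0.057861
y = 5.79%

5.79%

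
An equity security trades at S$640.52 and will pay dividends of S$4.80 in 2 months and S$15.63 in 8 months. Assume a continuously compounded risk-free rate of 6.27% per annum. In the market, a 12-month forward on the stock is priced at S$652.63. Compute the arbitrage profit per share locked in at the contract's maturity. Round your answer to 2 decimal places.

PV(dividends) I = 4.80·e^(−0.0627·2/12) + 15.63·e^(−0.0627·8/12) = 19.7402
Fair forward F* = (S − I)·e^(rT) = (640.52 − 19.7402)·e^0.062700 = 620.7798 × 1.064707 = 660.9486
Market S$652.63 < fair 660.9486: forward underpriced → reverse cash-and-carry (short the stock, invest proceeds at r, pay the dividends, go long the forward).
Profit at T = |F_mkt − F*| = |652.63 − 660.9486| = S$8.32 per share

S$8.32 per share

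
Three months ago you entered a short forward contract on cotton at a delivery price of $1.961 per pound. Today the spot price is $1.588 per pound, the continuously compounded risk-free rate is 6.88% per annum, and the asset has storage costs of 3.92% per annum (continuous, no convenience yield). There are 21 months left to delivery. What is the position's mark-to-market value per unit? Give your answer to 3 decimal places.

Current fair forward for the remaining 21 months: F = S·e^((r + u)·T), (r + u) = 0.0688 + 0.0392 = 0.1080
F = 1.588 · e^(0.1080 × 21/12) = 1.588 × 1.208041 = 1.9184
Value of long forward = (F − K)·e^(−rT) = (1.9184 − 1.961) · e^(−0.0688·21/12)
= -0.0426 × 0.886566 = -0.038
Short position value = −(long value) = $0.038

$0.038 per pound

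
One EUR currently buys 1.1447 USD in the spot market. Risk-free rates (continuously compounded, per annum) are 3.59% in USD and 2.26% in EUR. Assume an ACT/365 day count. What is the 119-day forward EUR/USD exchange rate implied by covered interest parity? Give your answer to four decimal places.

1.1497

F = S·e^((r_USD − r_EUR)T) = 1.1447 · e^((0.0359 − 0.0226) × 119/365)
= 1.1447 · e^0.004336 = 1.1447 × 1.004345
F = 1.1497 USD per EUR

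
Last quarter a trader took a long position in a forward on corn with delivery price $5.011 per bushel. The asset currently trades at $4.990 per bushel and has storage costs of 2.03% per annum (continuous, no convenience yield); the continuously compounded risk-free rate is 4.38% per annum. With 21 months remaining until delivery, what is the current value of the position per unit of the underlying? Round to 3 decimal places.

Current fair forward for the remaining 21 months: F = S·e^((r + u)·T), (r + u) = 0.0438 + 0.0203 = 0.0641
F = 4.990 · e^(0.0641 × 21/12) = 4.990 × 1.118709 = 5.5824
Value of long forward = (F − K)·e^(−rT) = (5.5824 − 5.011) · e^(−0.0438·21/12)
= 0.5714 × 0.926214 = 0.529

$0.529 per bushel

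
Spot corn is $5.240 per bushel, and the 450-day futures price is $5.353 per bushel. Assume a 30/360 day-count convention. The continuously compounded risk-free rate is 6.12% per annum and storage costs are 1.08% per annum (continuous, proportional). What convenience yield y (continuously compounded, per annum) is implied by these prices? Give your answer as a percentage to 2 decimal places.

F = S·e^((r+u−y)T) ⇒ (r+u−y) = ln(F/S)/T
ln(5.353/5.240) = 0.021336; /T ⇒ 0.017069
y = r + u − ln(F/S)/T = 0.0612 + 0.0108 − 0.017069 = 0.054931
y = 5.49%

5.49%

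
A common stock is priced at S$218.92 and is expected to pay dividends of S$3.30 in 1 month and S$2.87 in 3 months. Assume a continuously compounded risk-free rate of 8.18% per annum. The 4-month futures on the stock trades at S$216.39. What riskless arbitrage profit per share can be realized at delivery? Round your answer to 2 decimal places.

S$2.32 per share

PV(dividends) I = 3.30·e^(−0.0818·1/12) + 2.87·e^(−0.0818·3/12) = 6.0895
Fair futures F* = (S − I)·e^(rT) = (218.92 − 6.0895)·e^0.027267 = 212.8305 × 1.027642 = 218.7136
Market S$216.39 < fair 218.7136: forward underpriced → reverse cash-and-carry (short the stock, invest proceeds at r, pay the dividends, go long the forward).
Profit at T = |F_mkt − F*| = |216.39 − 218.7136| = S$2.32 per share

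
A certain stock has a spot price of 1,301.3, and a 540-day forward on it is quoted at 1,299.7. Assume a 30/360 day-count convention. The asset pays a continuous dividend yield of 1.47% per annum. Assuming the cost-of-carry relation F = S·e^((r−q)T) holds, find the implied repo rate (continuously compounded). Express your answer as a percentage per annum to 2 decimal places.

From F = S·e^((r−q)T): (r − q) = ln(F/S)/T
ln(1299.7/1301.3) = ln(0.998770) = -0.001231
(r − q) = -0.001231 / (540/360) = -0.000821
r = ln(F/S)/T + q = -0.000821 + 0.0147 = 0.013879
r = 1.39%

1.39%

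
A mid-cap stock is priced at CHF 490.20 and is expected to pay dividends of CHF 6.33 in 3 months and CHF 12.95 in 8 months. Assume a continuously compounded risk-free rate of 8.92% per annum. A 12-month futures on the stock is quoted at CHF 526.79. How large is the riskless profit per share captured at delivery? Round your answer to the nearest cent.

PV(dividends) I = 6.33·e^(−0.0892·3/12) + 12.95·e^(−0.0892·8/12) = 18.3928
Fair futures F* = (S − I)·e^(rT) = (490.20 − 18.3928)·e^0.089200 = 471.8072 × 1.093299 = 515.8263
Market CHF 526.79 > fair 515.8263: forward overpriced → cash-and-carry (borrow at r, buy the stock and collect the dividends, short the forward).
Profit at T = |F_mkt − F*| = |526.79 − 515.8263| = CHF 10.96 per share

CHF 10.96 per share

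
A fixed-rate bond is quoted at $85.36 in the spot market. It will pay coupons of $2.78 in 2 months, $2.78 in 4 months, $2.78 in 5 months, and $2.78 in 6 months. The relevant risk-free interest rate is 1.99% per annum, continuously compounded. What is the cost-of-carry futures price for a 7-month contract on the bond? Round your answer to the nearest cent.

PV(coupons) I = 2.78·e^(−0.0199·2/12) + 2.78·e^(−0.0199·4/12) + 2.78·e^(−0.0199·5/12) + 2.78·e^(−0.0199·6/12)
I = 2.7708 + 2.7616 + 2.7570 + 2.7525 = 11.0419
F = (S − I)·e^(rT) = (85.36 − 11.0419) · e^(0.0199·7/12)
= 74.3181 · e^0.011608 = 74.3181 × 1.011676 = $75.19

$75.19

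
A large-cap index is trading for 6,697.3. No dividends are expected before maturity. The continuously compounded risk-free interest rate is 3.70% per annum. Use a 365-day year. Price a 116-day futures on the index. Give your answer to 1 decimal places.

F = S·e^(rT) = 6697.3 · e^(0.0370 × 116/365)
= 6697.3 · e^0.011759 = 6697.3 × 1.011828
F = 6,776.5

6,776.5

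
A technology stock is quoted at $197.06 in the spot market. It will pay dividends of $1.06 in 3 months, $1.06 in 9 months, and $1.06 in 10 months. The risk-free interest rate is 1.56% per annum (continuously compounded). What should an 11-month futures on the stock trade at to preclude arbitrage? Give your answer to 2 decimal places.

PV(dividends) I = 1.06·e^(−0.0156·3/12) + 1.06·e^(−0.0156·9/12) + 1.06·e^(−0.0156·10/12)
I = 1.0559 + 1.0477 + 1.0463 = 3.1499
F = (S − I)·e^(rT) = (197.06 − 3.1499) · e^(0.0156·11/12)
= 193.9101 · e^0.014300 = 193.9101 × 1.014403 = $196.70

$196.70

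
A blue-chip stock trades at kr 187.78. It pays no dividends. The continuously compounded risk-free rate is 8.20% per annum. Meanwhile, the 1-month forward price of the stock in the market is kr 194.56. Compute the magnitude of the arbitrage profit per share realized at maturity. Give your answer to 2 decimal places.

Fair forward: F* = S·e^(carry·T), with carry = r = 0.0820
F* = 187.78 · e^(0.0820 × 1/12) = 187.78 · e^0.006833 = 187.78 × 1.006856 = kr 189.0674
Market kr 194.56 > fair kr 189.0674: forward overpriced → cash-and-carry (buy spot, short the forward).
At maturity, profit = |F_mkt − F*| = |194.56 − 189.0674| = kr 5.49 per share

kr 5.49 per share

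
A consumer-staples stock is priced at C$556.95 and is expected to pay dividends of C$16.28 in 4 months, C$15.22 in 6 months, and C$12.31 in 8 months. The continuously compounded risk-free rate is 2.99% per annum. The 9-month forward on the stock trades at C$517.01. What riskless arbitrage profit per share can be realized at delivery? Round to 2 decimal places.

C$8.41 per share

PV(dividends) I = 16.28·e^(−0.0299·4/12) + 15.22·e^(−0.0299·6/12) + 12.31·e^(−0.0299·8/12) = 43.1798
Fair forward F* = (S − I)·e^(rT) = (556.95 − 43.1798)·e^0.022425 = 513.7702 × 1.022678 = 525.4215
Market C$517.01 < fair 525.4215: forward underpriced → reverse cash-and-carry (short the stock, invest proceeds at r, pay the dividends, go long the forward).
Profit at T = |F_mkt − F*| = |517.01 − 525.4215| = C$8.41 per share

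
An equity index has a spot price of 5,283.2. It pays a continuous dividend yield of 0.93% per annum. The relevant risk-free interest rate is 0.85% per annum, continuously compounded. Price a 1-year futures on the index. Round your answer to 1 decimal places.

F = S·e^((r − q)T) = 5283.2 · e^((0.0085 − 0.0093) × 1)
= 5283.2 · e^-0.000800 = 5283.2 × 0.999200
F = 5,279.0

5,279.0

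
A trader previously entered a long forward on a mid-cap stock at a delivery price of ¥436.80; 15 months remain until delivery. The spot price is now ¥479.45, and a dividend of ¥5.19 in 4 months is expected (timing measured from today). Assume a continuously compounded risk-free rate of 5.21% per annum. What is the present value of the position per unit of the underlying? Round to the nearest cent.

PV(remaining dividends) I = 5.19·e^(−0.0521·4/12) = 5.1006
Current forward F = (S − I)·e^(rT) = (479.45 − 5.1006)·e^(0.0521·15/12) = 474.3494 × 1.067292 = 506.2693
Value (long) = (F − K)·e^(−rT) = (506.2693 − 436.80) × 0.936950 = 65.0893
Value = ¥65.09

¥65.09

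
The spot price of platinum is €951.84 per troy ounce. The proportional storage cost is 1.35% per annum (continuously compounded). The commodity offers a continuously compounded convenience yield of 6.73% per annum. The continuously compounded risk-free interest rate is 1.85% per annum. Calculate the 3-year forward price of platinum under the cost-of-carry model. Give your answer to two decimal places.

€856.19 per troy ounce

Net carry = r + u − y = 0.0185 + 0.0135 − 0.0673 = -0.0353
F = S·e^((r+u−y)T) = 951.84 · e^(-0.0353 × 3) = 951.84 · e^-0.105900
= 951.84 × 0.899515 = €856.19 per troy ounce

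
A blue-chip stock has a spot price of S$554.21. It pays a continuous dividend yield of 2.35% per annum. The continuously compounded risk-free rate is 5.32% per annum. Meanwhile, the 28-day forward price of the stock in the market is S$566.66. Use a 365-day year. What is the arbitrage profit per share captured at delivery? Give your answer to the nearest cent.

Fair forward: F* = S·e^(carry·T), with carry = (r − q) = 0.0532 − 0.0235 = 0.0297
F* = 554.21 · e^(0.0297 × 28/365) = 554.21 · e^0.002278 = 554.21 × 1.002281 = S$555.4742
Market S$566.66 > fair S$555.4742: forward overpriced → cash-and-carry (buy spot, short the forward).
At maturity, profit = |F_mkt − F*| = |566.66 − 555.4742| = S$11.19 per share

S$11.19 per share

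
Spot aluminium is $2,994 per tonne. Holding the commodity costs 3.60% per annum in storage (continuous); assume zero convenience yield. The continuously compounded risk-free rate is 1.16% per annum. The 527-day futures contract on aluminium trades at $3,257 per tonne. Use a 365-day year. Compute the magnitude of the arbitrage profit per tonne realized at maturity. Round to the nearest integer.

Fair futures: F* = S·e^(carry·T), with carry = (r + u) = 0.0116 + 0.0360 = 0.0476
F* = 2994 · e^(0.0476 × 527/365) = 2994 · e^0.068727 = 2994 × 1.071144 = $3207.0051
Market $3257 > fair $3207.0051: forward overpriced → cash-and-carry (buy spot, short the forward).
At maturity, profit = |F_mkt − F*| = |3257 − 3207.0051| = $50 per tonne

$50 per tonne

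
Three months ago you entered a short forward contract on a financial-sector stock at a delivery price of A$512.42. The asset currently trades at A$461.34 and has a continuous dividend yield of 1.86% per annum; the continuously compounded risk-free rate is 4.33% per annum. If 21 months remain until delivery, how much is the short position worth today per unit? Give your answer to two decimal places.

Current fair forward for the remaining 21 months: F = S·e^((r − q)·T), (r − q) = 0.0433 − 0.0186 = 0.0247
F = 461.34 · e^(0.0247 × 21/12) = 461.34 × 1.044173 = 481.7188
Value of long forward = (F − K)·e^(−rT) = (481.7188 − 512.42) · e^(−0.0433·21/12)
= -30.7012 × 0.927025 = -28.46
Short position value = −(long value) = A$28.46

A$28.46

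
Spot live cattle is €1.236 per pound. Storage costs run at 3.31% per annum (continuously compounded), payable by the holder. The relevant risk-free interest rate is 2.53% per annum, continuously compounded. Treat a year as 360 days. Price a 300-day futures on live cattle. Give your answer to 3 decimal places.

€1.298 per pound

Net carry = r + u − y = 0.0253 + 0.0331 − 0.0000 = 0.0584
F = S·e^((r+u−y)T) = 1.236 · e^(0.0584 × 300/360) = 1.236 · e^0.048667
= 1.236 × 1.049871 = €1.298 per pound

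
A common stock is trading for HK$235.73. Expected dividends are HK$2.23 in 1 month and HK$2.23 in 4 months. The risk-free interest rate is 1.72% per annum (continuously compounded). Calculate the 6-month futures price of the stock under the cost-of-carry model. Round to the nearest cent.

HK$233.28

PV(dividends) I = 2.23·e^(−0.0172·1/12) + 2.23·e^(−0.0172·4/12)
I = 2.2268 + 2.2173 = 4.4441
F = (S − I)·e^(rT) = (235.73 − 4.4441) · e^(0.0172·6/12)
= 231.2859 · e^0.008600 = 231.2859 × 1.008637 = HK$233.28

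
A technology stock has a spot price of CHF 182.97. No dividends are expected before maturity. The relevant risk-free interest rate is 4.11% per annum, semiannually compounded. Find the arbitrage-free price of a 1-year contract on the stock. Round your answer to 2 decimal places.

F = S · (1+r/2)^(2T)
= 182.97 × 1.041522
F = CHF 190.57

CHF 190.57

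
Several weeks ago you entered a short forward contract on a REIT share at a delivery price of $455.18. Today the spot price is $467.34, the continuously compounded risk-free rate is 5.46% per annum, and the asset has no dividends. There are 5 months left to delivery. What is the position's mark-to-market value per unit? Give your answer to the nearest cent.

-$22.40

Current fair forward for the remaining 5 months: F = S·e^(r·T), r = 0.0546
F = 467.34 · e^(0.0546 × 5/12) = 467.34 × 1.023011 = 478.0940
Value of long forward = (F − K)·e^(−rT) = (478.0940 − 455.18) · e^(−0.0546·5/12)
= 22.9140 × 0.977507 = 22.40
Short position value = −(long value) = -$22.40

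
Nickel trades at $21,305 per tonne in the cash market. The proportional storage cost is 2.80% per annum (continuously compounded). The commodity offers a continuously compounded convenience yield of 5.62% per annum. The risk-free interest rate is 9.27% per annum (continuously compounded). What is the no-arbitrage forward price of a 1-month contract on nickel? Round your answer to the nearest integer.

$21,420 per tonne

Net carry = r + u − y = 0.0927 + 0.0280 − 0.0562 = 0.0645
F = S·e^((r+u−y)T) = 21305 · e^(0.0645 × 1/12) = 21305 · e^0.005375
= 21305 × 1.005389 = $21,420 per tonne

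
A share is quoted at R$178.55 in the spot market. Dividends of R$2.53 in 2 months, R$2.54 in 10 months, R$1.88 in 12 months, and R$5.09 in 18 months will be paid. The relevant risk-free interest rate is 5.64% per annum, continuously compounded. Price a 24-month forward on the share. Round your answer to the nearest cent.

R$187.13

PV(dividends) I = 2.53·e^(−0.0564·2/12) + 2.54·e^(−0.0564·10/12) + 1.88·e^(−0.0564·12/12) + 5.09·e^(−0.0564·18/12)
I = 2.5063 + 2.4234 + 1.7769 + 4.6771 = 11.3837
F = (S − I)·e^(rT) = (178.55 − 11.3837) · e^(0.0564·24/12)
= 167.1663 · e^0.112800 = 167.1663 × 1.119408 = R$187.13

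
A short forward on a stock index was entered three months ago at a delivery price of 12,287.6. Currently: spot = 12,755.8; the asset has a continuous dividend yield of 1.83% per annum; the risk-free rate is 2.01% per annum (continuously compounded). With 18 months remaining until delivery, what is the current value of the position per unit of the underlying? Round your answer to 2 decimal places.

-487.76

Current fair forward for the remaining 18 months: F = S·e^((r − q)·T), (r − q) = 0.0201 − 0.0183 = 0.0018
F = 12755.8 · e^(0.0018 × 18/12) = 12755.8 × 1.00270365 = 12790.2872
Value of long forward = (F − K)·e^(−rT) = (12790.2872 − 12287.6) · e^(−0.0201·18/12)
= 502.6872 × 0.97029998 = 487.76
Short position value = −(long value) = -487.76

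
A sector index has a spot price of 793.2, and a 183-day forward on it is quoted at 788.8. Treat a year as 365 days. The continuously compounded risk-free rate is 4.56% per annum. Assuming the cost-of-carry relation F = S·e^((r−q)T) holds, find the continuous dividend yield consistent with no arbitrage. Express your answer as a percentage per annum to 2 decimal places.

5.67%

From F = S·e^((r−q)T): (r − q) = ln(F/S)/T
ln(788.8/793.2) = ln(0.994453) = -0.005562
(r − q) = -0.005562 / (183/365) = -0.011094
q = r − ln(F/S)/T = 0.0456 + 0.011094 = 0.056694
q = 5.67%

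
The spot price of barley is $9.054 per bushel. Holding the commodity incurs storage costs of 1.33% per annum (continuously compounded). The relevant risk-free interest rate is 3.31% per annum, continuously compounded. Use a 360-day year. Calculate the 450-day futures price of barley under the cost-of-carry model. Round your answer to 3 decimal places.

$9.595 per bushel

Net carry = r + u − y = 0.0331 + 0.0133 − 0.0000 = 0.0464
F = S·e^((r+u−y)T) = 9.054 · e^(0.0464 × 450/360) = 9.054 · e^0.058000
= 9.054 × 1.059715 = $9.595 per bushel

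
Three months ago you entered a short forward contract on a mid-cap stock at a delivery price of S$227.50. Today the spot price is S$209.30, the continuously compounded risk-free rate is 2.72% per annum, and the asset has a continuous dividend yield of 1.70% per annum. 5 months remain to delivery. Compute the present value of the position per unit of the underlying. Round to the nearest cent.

S$17.11

Current fair forward for the remaining 5 months: F = S·e^((r − q)·T), (r − q) = 0.0272 − 0.0170 = 0.0102
F = 209.30 · e^(0.0102 × 5/12) = 209.30 × 1.004259 = 210.1914
Value of long forward = (F − K)·e^(−rT) = (210.1914 − 227.50) · e^(−0.0272·5/12)
= -17.3086 × 0.988731 = -17.11
Short position value = −(long value) = S$17.11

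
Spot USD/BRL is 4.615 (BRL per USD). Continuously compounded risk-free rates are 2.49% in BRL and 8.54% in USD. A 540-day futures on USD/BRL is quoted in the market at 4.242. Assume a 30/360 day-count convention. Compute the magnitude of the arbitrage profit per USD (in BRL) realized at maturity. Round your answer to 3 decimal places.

0.027 per USD (in BRL)

Fair futures: F* = S·e^(carry·T), with carry = (r_BRL − r_USD) = 0.0249 − 0.0854 = -0.0605
F* = 4.615 · e^(-0.0605 × 540/360) = 4.615 · e^-0.090750 = 4.615 × 0.913246 = 4.2146
Market 4.242 > fair 4.2146: forward overpriced → cash-and-carry (buy spot, short the forward).
At maturity, profit = |F_mkt − F*| = |4.242 − 4.2146| = 0.027 per USD (in BRL)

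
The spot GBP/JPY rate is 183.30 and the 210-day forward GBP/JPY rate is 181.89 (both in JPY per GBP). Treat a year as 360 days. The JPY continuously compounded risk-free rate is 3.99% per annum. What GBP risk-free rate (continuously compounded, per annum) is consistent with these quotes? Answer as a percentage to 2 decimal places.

5.31%

F = S·e^((r_JPY − r_GBP)T) ⇒ r_GBP = r_JPY − ln(F/S)/T
ln(181.89/183.30) = -0.007722; /(210/360) = -0.013238
r_GBP = 0.0399 + 0.013238 = 0.053138
r_GBP = 5.31%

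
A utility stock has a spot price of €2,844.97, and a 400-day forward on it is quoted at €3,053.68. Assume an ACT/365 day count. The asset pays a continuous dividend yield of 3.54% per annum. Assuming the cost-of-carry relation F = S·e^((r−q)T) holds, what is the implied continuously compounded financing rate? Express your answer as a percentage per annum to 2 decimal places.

From F = S·e^((r−q)T): (r − q) = ln(F/S)/T
ln(3053.68/2844.97) = ln(1.073361) = 0.070795
(r − q) = 0.070795 / (400/365) = 0.064600
r = ln(F/S)/T + q = 0.064600 + 0.0354 = 0.100000
r = 10.00%

10.00%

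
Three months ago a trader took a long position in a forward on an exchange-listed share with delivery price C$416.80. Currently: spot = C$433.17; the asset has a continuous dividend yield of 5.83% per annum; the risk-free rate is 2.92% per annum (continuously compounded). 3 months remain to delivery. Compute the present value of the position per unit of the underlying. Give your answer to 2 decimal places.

Current fair forward for the remaining 3 months: F = S·e^((r − q)·T), (r − q) = 0.0292 − 0.0583 = -0.0291
F = 433.17 · e^(-0.0291 × 3/12) = 433.17 × 0.992751 = 430.0300
Value of long forward = (F − K)·e^(−rT) = (430.0300 − 416.80) · e^(−0.0292·3/12)
= 13.2300 × 0.992727 = 13.13

C$13.13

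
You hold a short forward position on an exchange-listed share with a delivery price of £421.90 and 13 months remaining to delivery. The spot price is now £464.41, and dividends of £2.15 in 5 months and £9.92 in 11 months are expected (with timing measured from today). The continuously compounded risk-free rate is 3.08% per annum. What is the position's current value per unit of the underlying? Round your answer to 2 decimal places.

-£44.59

PV(remaining dividends) I = 2.15·e^(−0.0308·5/12) + 9.92·e^(−0.0308·11/12) = 11.7664
Current forward F = (S − I)·e^(rT) = (464.41 − 11.7664)·e^(0.0308·13/12) = 452.6436 × 1.033930 = 468.0018
Value (long) = (F − K)·e^(−rT) = (468.0018 − 421.90) × 0.967184 = 44.5889
Short position value = −(long value) = -£44.59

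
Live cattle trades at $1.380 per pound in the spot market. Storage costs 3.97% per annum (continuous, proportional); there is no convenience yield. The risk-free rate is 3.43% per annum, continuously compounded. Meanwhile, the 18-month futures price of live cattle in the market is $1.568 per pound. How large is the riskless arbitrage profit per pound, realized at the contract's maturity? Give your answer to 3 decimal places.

$0.026 per pound

Fair futures: F* = S·e^(carry·T), with carry = (r + u) = 0.0343 + 0.0397 = 0.0740
F* = 1.380 · e^(0.0740 × 18/12) = 1.380 · e^0.111000 = 1.380 × 1.117395 = $1.5420
Market $1.568 > fair $1.5420: forward overpriced → cash-and-carry (buy spot, short the forward).
At maturity, profit = |F_mkt − F*| = |1.568 − 1.5420| = $0.026 per pound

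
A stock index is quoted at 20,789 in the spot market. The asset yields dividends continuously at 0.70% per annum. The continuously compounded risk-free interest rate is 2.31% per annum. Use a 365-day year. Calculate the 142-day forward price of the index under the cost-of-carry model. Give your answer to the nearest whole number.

20,920

F = S·e^((r − q)T) = 20789 · e^((0.0231 − 0.0070) × 142/365)
= 20789 · e^0.006264 = 20789 × 1.006284
F = 20,920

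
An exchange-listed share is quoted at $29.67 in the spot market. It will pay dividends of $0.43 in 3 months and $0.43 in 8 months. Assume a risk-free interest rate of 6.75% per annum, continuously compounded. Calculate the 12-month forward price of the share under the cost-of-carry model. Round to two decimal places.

$30.85

PV(dividends) I = 0.43·e^(−0.0675·3/12) + 0.43·e^(−0.0675·8/12)
I = 0.4228 + 0.4111 = 0.8339
F = (S − I)·e^(rT) = (29.67 − 0.8339) · e^(0.0675·12/12)
= 28.8361 · e^0.067500 = 28.8361 × 1.069830 = $30.85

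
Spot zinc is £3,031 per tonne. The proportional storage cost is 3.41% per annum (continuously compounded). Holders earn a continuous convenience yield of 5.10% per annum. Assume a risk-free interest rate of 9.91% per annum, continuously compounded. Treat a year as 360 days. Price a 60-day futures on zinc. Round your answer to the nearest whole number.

£3,073 per tonne

Net carry = r + u − y = 0.0991 + 0.0341 − 0.0510 = 0.0822
F = S·e^((r+u−y)T) = 3031 · e^(0.0822 × 60/360) = 3031 · e^0.013700
= 3031 × 1.013794 = £3,073 per tonne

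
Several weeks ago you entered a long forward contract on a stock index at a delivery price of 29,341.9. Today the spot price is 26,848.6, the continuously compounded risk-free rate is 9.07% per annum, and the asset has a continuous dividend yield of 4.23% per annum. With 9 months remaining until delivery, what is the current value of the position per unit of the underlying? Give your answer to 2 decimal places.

-1402.09

Current fair forward for the remaining 9 months: F = S·e^((r − q)·T), (r − q) = 0.0907 − 0.0423 = 0.0484
F = 26848.6 · e^(0.0484 × 9/12) = 26848.6 × 1.03696689 = 27841.1092
Value of long forward = (F − K)·e^(−rT) = (27841.1092 − 29341.9) · e^(−0.0907·9/12)
= -1500.7908 × 0.93423712 = -1402.09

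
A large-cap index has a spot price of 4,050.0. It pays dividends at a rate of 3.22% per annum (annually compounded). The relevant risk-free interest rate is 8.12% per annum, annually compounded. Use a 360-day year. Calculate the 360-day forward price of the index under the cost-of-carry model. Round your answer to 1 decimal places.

4,242.3

F = S · (1+r)^T / (1+q)^T
= 4050.0 × 1.081200 / 1.032200 = 4050.0 × 1.047471
F = 4,242.3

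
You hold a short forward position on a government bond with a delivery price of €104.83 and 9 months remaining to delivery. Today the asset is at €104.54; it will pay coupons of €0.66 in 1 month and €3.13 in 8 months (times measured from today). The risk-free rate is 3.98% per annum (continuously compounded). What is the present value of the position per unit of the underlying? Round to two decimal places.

PV(remaining coupons) I = 0.66·e^(−0.0398·1/12) + 3.13·e^(−0.0398·8/12) = 3.7059
Current forward F = (S − I)·e^(rT) = (104.54 − 3.7059)·e^(0.0398·9/12) = 100.8341 × 1.030300 = 103.8894
Value (long) = (F − K)·e^(−rT) = (103.8894 − 104.83) × 0.970591 = -0.9129
Short position value = −(long value) = €0.91

€0.91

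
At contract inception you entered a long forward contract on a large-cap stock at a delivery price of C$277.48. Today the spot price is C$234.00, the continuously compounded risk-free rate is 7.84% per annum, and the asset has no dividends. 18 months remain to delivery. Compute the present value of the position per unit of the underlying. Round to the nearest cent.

Current fair forward for the remaining 18 months: F = S·e^(r·T), r = 0.0784
F = 234.00 · e^(0.0784 × 18/12) = 234.00 × 1.124794 = 263.2018
Value of long forward = (F − K)·e^(−rT) = (263.2018 − 277.48) · e^(−0.0784·18/12)
= -14.2782 × 0.889052 = -12.69

-C$12.69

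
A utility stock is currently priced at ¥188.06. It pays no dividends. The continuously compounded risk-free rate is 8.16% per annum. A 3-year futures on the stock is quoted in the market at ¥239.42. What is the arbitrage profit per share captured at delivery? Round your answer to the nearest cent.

¥0.80 per share

Fair futures: F* = S·e^(carry·T), with carry = r = 0.0816
F* = 188.06 · e^(0.0816 × 3) = 188.06 · e^0.244800 = 188.06 × 1.277366 = ¥240.2214
Market ¥239.42 < fair ¥240.2214: forward underpriced → reverse cash-and-carry (short spot, go long the forward).
At maturity, profit = |F_mkt − F*| = |239.42 − 240.2214| = ¥0.80 per share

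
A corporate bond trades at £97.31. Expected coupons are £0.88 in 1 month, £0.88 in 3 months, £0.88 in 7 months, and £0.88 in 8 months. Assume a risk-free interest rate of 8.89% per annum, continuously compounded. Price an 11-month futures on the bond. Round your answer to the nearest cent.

£101.88

PV(coupons) I = 0.88·e^(−0.0889·1/12) + 0.88·e^(−0.0889·3/12) + 0.88·e^(−0.0889·7/12) + 0.88·e^(−0.0889·8/12)
I = 0.8735 + 0.8607 + 0.8355 + 0.8294 = 3.3991
F = (S − I)·e^(rT) = (97.31 − 3.3991) · e^(0.0889·11/12)
= 93.9109 · e^0.081492 = 93.9109 × 1.084905 = £101.88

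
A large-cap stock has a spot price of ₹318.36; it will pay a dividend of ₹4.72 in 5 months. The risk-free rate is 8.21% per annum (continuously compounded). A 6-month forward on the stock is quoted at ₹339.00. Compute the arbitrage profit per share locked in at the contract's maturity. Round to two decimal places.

₹12.05 per share

PV(dividends) I = 4.72·e^(−0.0821·5/12) = 4.5613
Fair forward F* = (S − I)·e^(rT) = (318.36 − 4.5613)·e^0.041050 = 313.7987 × 1.041904 = 326.9481
Market ₹339.00 > fair 326.9481: forward overpriced → cash-and-carry (borrow at r, buy the stock and collect the dividends, short the forward).
Profit at T = |F_mkt − F*| = |339.00 − 326.9481| = ₹12.05 per share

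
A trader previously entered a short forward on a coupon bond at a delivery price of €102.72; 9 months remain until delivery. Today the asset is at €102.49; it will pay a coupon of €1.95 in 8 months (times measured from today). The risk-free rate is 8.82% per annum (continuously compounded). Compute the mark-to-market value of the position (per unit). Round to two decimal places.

-€4.51

PV(remaining coupons) I = 1.95·e^(−0.0882·8/12) = 1.8386
Current forward F = (S − I)·e^(rT) = (102.49 − 1.8386)·e^(0.0882·9/12) = 100.6514 × 1.068387 = 107.5346
Value (long) = (F − K)·e^(−rT) = (107.5346 − 102.72) × 0.935990 = 4.5064
Short position value = −(long value) = -€4.51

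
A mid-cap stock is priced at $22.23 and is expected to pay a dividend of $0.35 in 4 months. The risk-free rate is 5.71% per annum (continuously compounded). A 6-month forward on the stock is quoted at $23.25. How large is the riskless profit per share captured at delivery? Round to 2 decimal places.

PV(dividends) I = 0.35·e^(−0.0571·4/12) = 0.3434
Fair forward F* = (S − I)·e^(rT) = (22.23 − 0.3434)·e^0.028550 = 21.8866 × 1.028961 = 22.5205
Market $23.25 > fair 22.5205: forward overpriced → cash-and-carry (borrow at r, buy the stock and collect the dividends, short the forward).
Profit at T = |F_mkt − F*| = |23.25 − 22.5205| = $0.73 per share

$0.73 per share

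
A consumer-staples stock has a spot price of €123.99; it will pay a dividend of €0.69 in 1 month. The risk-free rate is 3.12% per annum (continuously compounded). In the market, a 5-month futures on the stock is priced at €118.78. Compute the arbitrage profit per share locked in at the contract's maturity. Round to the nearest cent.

€6.14 per share

PV(dividends) I = 0.69·e^(−0.0312·1/12) = 0.6882
Fair futures F* = (S − I)·e^(rT) = (123.99 − 0.6882)·e^0.013000 = 123.3018 × 1.013085 = 124.9152
Market €118.78 < fair 124.9152: forward underpriced → reverse cash-and-carry (short the stock, invest proceeds at r, pay the dividends, go long the forward).
Profit at T = |F_mkt − F*| = |118.78 − 124.9152| = €6.14 per share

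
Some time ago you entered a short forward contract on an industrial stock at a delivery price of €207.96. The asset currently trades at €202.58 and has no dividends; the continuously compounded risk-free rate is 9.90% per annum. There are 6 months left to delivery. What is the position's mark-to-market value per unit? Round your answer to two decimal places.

-€4.66

Current fair forward for the remaining 6 months: F = S·e^(r·T), r = 0.0990
F = 202.58 · e^(0.0990 × 6/12) = 202.58 × 1.050746 = 212.8601
Value of long forward = (F − K)·e^(−rT) = (212.8601 − 207.96) · e^(−0.0990·6/12)
= 4.9001 × 0.951705 = 4.66
Short position value = −(long value) = -€4.66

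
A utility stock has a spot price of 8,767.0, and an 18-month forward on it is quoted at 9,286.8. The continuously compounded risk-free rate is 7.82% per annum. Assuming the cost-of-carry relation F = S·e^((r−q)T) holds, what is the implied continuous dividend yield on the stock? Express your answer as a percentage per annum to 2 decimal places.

From F = S·e^((r−q)T): (r − q) = ln(F/S)/T
ln(9286.8/8767.0) = ln(1.059291) = 0.057600
(r − q) = 0.057600 / (18/12) = 0.038400
q = r − ln(F/S)/T = 0.0782 − 0.038400 = 0.039800
q = 3.98%

3.98%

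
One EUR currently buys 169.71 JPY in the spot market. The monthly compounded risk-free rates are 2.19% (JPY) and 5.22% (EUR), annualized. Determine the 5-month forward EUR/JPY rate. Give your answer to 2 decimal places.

167.59

By covered interest parity, F = S · (1+r_JPY/12)^(12T) / (1+r_EUR/12)^(12T)
= 169.71 × 1.009158 / 1.021940 = 169.71 × 0.987492
F = 167.59 JPY per EUR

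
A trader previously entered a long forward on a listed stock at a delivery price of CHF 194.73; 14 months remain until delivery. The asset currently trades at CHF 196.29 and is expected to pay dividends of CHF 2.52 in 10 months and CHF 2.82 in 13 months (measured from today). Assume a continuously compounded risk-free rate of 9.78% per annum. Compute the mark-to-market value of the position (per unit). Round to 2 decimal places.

CHF 17.70

PV(remaining dividends) I = 2.52·e^(−0.0978·10/12) + 2.82·e^(−0.0978·13/12) = 4.8593
Current forward F = (S − I)·e^(rT) = (196.29 − 4.8593)·e^(0.0978·14/12) = 191.4307 × 1.120864 = 214.5678
Value (long) = (F − K)·e^(−rT) = (214.5678 − 194.73) × 0.892169 = 17.6987
Value = CHF 17.70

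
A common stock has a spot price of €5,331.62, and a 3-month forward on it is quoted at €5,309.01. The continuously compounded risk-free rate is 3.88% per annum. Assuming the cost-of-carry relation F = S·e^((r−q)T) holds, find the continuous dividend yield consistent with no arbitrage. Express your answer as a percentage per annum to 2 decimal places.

5.58%

From F = S·e^((r−q)T): (r − q) = ln(F/S)/T
ln(5309.01/5331.62) = ln(0.995759) = -0.004250
(r − q) = -0.004250 / (3/12) = -0.017000
q = r − ln(F/S)/T = 0.0388 + 0.017000 = 0.055800
q = 5.58%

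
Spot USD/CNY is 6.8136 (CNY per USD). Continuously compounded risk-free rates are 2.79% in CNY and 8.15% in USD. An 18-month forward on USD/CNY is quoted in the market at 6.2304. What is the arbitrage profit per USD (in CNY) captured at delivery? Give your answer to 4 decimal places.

Fair forward: F* = S·e^(carry·T), with carry = (r_CNY − r_USD) = 0.0279 − 0.0815 = -0.0536
F* = 6.8136 · e^(-0.0536 × 18/12) = 6.8136 · e^-0.080400 = 6.8136 × 0.922747 = 6.2872
Market 6.2304 < fair 6.2872: forward underpriced → reverse cash-and-carry (short spot, go long the forward).
At maturity, profit = |F_mkt − F*| = |6.2304 − 6.2872| = 0.0568 per USD (in CNY)

0.0568 per USD (in CNY)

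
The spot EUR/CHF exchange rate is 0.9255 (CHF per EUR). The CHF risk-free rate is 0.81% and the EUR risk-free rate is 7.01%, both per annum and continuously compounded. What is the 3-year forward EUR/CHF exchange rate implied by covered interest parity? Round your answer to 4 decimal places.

0.7684

F = S·e^((r_CHF − r_EUR)T) = 0.9255 · e^((0.0081 − 0.0701) × 3)
= 0.9255 · e^-0.186000 = 0.9255 × 0.830274
F = 0.7684 CHF per EUR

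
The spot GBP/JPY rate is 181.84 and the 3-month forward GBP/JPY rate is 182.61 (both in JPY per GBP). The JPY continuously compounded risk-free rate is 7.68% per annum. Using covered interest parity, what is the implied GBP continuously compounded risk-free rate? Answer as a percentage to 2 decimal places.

F = S·e^((r_JPY − r_GBP)T) ⇒ r_GBP = r_JPY − ln(F/S)/T
ln(182.61/181.84) = 0.004226; /(3/12) = 0.016904
r_GBP = 0.0768 − 0.016904 = 0.059896
r_GBP = 5.99%

5.99%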